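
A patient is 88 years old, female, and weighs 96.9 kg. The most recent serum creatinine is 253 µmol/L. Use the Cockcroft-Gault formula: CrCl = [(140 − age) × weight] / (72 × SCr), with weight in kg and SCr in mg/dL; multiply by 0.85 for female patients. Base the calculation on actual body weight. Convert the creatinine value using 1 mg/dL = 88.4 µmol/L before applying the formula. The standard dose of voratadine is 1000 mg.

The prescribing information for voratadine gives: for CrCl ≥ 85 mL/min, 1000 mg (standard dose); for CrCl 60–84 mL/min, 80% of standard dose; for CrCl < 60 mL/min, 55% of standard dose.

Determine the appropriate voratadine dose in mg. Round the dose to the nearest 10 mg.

SCr = 253 / 88.4 = 2.862 mg/dL
CrCl = (140 − 88) × 96.9 / (72 × 2.862) × 0.85 = 5038.8 / 206.06 × 0.85 ≈ 20.8 mL/min
CrCl ≈ 21 mL/min → bracket < 60 mL/min.
55% of 1000 mg = 550 mg

550 mg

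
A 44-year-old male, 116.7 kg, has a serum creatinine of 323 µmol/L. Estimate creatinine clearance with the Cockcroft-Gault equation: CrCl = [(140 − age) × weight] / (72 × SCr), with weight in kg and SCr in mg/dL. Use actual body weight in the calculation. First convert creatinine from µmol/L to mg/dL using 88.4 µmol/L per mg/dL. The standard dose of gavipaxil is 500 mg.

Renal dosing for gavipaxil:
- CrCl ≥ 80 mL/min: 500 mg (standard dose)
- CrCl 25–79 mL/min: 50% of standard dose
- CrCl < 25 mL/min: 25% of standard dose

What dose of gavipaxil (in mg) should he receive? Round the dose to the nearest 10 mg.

250 mg

SCr = 323 / 88.4 = 3.654 mg/dL
CrCl = (140 − 44) × 116.7 / (72 × 3.654) = 11203.2 / 263.09 ≈ 42.6 mL/min
CrCl ≈ 43 mL/min → bracket 25–79 mL/min.
50% of 500 mg = 250 mg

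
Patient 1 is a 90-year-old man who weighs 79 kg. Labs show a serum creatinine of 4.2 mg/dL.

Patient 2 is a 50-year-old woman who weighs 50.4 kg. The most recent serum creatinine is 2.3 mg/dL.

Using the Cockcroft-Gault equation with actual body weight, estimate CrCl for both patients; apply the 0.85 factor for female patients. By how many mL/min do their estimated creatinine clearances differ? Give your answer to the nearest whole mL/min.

10 mL/min

Patient 1: CrCl = (140 − 90) × 79 / (72 × 4.2) = 3950.0 / 302.40 ≈ 13.1 mL/min
Patient 2: CrCl = (140 − 50) × 50.4 / (72 × 2.3) × 0.85 = 4536.0 / 165.60 × 0.85 ≈ 23.3 mL/min
|13.1 − 23.3| = 10.2 mL/min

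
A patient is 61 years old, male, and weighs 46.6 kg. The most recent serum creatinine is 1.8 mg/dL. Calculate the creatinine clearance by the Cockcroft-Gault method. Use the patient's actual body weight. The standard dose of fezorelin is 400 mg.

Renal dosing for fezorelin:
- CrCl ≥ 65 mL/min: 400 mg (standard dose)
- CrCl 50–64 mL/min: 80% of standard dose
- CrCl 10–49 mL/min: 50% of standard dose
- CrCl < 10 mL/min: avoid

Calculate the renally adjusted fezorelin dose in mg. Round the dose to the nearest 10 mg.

CrCl = (140 − 61) × 46.6 / (72 × 1.8) = 3681.4 / 129.60 ≈ 28.4 mL/min
CrCl ≈ 28 mL/min → bracket 10–49 mL/min.
50% of 400 mg = 200 mg

200 mg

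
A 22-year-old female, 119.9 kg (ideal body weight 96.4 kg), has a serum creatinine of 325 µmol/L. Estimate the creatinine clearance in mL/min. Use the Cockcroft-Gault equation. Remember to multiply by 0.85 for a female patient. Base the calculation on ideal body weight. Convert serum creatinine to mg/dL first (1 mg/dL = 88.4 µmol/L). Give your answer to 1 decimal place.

SCr = 325 / 88.4 = 3.676 mg/dL
CrCl = (140 − 22) × 96.4 / (72 × 3.676) × 0.85 = 11375.2 / 264.67 × 0.85 ≈ 36.5 mL/min

36.5 mL/min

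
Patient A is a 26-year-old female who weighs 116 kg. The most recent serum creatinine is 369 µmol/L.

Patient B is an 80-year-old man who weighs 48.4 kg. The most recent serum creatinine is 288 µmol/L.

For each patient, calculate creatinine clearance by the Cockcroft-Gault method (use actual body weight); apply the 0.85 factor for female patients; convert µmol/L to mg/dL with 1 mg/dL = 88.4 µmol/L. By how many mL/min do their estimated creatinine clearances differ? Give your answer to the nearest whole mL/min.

Patient A: SCr = 369 / 88.4 = 4.174 mg/dL
Patient A: CrCl = (140 − 26) × 116 / (72 × 4.174) × 0.85 = 13224.0 / 300.53 × 0.85 ≈ 37.4 mL/min
Patient B: SCr = 288 / 88.4 = 3.258 mg/dL
Patient B: CrCl = (140 − 80) × 48.4 / (72 × 3.258) = 2904.0 / 234.58 ≈ 12.4 mL/min
|37.4 − 12.4| = 25.0 mL/min

25 mL/min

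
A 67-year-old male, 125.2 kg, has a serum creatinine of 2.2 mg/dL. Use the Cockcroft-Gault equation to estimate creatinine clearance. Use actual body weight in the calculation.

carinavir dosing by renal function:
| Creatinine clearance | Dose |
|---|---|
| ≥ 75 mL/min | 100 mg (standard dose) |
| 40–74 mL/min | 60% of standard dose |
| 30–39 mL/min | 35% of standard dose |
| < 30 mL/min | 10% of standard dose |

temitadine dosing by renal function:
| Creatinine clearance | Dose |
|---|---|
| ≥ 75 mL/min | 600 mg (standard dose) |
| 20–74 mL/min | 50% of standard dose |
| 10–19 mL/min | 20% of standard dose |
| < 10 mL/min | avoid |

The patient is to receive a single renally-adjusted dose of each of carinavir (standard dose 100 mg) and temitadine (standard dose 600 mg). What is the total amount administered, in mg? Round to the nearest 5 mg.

CrCl = (140 − 67) × 125.2 / (72 × 2.2) = 9139.6 / 158.40 ≈ 57.7 mL/min
CrCl ≈ 58 mL/min.
carinavir: 40–74 mL/min → 60% of 100 mg = 60 mg.
temitadine: 20–74 mL/min → 50% of 600 mg = 300 mg.
Total = 60 + 300 = 360 mg.

360 mg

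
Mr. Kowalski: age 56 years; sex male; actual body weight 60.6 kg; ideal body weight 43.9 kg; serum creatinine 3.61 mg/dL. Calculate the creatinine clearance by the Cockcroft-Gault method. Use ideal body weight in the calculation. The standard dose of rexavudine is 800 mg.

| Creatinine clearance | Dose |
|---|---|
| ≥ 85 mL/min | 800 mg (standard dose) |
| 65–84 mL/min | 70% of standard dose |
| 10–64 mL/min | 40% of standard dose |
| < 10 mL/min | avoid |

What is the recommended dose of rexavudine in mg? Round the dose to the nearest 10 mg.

CrCl = (140 − 56) × 43.9 / (72 × 3.61) = 3687.6 / 259.92 ≈ 14.2 mL/min
CrCl ≈ 14 mL/min → bracket 10–64 mL/min.
40% of 800 mg = 320 mg

320 mg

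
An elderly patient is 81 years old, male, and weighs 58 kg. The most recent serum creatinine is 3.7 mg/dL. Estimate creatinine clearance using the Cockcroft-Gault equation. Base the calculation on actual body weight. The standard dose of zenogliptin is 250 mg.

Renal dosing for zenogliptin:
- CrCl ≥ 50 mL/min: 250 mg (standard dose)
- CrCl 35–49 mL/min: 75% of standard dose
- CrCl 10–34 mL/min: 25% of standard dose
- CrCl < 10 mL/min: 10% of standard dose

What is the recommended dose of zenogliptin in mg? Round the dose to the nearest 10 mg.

CrCl = (140 − 81) × 58 / (72 × 3.7) = 3422.0 / 266.40 ≈ 12.8 mL/min
CrCl ≈ 13 mL/min → bracket 10–34 mL/min.
25% of 250 mg = 62.5 mg → 60 mg

60 mg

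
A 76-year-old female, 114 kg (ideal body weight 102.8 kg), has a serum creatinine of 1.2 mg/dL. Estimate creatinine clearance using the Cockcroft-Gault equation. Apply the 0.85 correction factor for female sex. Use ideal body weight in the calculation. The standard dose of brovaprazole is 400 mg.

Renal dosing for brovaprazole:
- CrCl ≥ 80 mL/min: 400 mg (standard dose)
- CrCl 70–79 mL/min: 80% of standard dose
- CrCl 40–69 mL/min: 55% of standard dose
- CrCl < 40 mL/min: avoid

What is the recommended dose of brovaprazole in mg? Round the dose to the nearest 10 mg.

CrCl = (140 − 76) × 102.8 / (72 × 1.2) × 0.85 = 6579.2 / 86.40 × 0.85 ≈ 64.7 mL/min
CrCl ≈ 65 mL/min → bracket 40–69 mL/min.
55% of 400 mg = 220 mg

220 mg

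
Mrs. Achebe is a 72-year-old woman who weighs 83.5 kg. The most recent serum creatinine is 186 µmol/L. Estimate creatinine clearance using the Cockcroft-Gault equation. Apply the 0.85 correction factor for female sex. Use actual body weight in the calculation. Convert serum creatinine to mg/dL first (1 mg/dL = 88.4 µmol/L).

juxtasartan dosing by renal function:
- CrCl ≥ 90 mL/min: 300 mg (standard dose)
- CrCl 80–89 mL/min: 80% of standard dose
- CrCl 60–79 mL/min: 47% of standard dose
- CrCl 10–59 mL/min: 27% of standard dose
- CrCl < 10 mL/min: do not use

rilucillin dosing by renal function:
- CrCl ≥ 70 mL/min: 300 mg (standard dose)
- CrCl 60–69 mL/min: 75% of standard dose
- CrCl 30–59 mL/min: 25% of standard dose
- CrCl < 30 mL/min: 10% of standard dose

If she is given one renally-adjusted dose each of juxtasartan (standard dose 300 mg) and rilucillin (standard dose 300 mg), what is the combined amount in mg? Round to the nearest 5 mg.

155 mg

SCr = 186 / 88.4 = 2.104 mg/dL
CrCl = (140 − 72) × 83.5 / (72 × 2.104) × 0.85 = 5678.0 / 151.49 × 0.85 ≈ 31.9 mL/min
CrCl ≈ 32 mL/min.
juxtasartan: 10–59 mL/min → 27% of 300 mg = 81 mg.
rilucillin: 30–59 mL/min → 25% of 300 mg = 75 mg.
Total = 81 + 75 = 156 mg.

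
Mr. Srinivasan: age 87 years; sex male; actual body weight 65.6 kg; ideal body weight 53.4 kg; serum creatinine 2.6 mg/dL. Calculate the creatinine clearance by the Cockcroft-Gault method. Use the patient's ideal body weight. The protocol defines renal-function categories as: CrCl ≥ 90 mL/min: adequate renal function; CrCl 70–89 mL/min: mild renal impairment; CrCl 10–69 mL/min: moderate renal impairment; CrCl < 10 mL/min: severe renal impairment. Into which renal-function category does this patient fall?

CrCl = (140 − 87) × 53.4 / (72 × 2.6) = 2830.2 / 187.20 ≈ 15.1 mL/min
15 mL/min falls in the 'moderate renal impairment' range.

moderate renal impairment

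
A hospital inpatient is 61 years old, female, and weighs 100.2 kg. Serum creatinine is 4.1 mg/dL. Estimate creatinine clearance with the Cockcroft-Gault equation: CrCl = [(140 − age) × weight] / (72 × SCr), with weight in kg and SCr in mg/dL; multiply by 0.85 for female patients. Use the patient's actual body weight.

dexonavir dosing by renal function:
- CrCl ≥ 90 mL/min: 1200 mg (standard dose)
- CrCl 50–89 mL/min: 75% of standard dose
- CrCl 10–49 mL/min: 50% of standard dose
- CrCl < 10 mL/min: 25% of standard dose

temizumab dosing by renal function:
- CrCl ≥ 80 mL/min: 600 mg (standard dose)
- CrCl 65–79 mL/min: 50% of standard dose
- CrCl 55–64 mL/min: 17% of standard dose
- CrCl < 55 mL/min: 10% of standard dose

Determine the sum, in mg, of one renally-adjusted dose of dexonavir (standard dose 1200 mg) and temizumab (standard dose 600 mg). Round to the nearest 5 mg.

660 mg

CrCl = (140 − 61) × 100.2 / (72 × 4.1) × 0.85 = 7915.8 / 295.20 × 0.85 ≈ 22.8 mL/min
CrCl ≈ 23 mL/min.
dexonavir: 10–49 mL/min → 50% of 1200 mg = 600 mg.
temizumab: < 55 mL/min → 10% of 600 mg = 60 mg.
Total = 600 + 60 = 660 mg.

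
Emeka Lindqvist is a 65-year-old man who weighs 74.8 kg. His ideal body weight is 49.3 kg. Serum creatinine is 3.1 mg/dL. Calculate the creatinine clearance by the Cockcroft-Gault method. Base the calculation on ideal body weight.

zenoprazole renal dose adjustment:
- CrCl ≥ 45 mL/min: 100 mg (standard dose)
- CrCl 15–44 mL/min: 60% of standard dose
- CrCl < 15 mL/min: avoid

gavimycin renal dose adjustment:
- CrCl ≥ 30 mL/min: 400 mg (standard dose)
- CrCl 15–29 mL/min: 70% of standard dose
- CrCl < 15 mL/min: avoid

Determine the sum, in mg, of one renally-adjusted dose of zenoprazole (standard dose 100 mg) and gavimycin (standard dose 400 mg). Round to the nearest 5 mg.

CrCl = (140 − 65) × 49.3 / (72 × 3.1) = 3697.5 / 223.20 ≈ 16.6 mL/min
CrCl ≈ 17 mL/min.
zenoprazole: 15–44 mL/min → 60% of 100 mg = 60 mg.
gavimycin: 15–29 mL/min → 70% of 400 mg = 280 mg.
Total = 60 + 280 = 340 mg.

340 mg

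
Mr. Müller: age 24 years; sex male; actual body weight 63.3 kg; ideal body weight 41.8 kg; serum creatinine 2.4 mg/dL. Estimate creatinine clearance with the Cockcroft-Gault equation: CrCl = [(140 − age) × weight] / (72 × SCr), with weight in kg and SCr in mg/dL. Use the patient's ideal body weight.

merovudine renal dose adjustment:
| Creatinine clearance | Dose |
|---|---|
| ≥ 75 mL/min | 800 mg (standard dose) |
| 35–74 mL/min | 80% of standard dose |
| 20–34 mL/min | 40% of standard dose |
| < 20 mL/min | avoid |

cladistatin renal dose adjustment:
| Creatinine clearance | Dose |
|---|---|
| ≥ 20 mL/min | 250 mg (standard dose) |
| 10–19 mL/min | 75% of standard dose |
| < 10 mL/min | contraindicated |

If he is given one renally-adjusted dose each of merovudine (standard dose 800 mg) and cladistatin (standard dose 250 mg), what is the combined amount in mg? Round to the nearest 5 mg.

CrCl = (140 − 24) × 41.8 / (72 × 2.4) = 4848.8 / 172.80 ≈ 28.1 mL/min
CrCl ≈ 28 mL/min.
merovudine: 20–34 mL/min → 40% of 800 mg = 320 mg.
cladistatin: ≥ 20 mL/min → 100% of 250 mg = 250 mg.
Total = 320 + 250 = 570 mg.

570 mg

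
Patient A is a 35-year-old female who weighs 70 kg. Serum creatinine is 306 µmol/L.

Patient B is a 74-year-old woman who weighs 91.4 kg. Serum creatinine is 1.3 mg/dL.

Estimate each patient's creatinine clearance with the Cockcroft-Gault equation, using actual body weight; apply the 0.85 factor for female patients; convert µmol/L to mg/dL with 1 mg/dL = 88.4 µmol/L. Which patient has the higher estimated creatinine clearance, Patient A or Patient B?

Patient A: SCr = 306 / 88.4 = 3.462 mg/dL
Patient A: CrCl = (140 − 35) × 70 / (72 × 3.462) × 0.85 = 7350.0 / 249.26 × 0.85 ≈ 25.1 mL/min
Patient B: CrCl = (140 − 74) × 91.4 / (72 × 1.3) × 0.85 = 6032.4 / 93.60 × 0.85 ≈ 54.8 mL/min
25.1 vs 54.8 mL/min → Patient B is higher.

Patient B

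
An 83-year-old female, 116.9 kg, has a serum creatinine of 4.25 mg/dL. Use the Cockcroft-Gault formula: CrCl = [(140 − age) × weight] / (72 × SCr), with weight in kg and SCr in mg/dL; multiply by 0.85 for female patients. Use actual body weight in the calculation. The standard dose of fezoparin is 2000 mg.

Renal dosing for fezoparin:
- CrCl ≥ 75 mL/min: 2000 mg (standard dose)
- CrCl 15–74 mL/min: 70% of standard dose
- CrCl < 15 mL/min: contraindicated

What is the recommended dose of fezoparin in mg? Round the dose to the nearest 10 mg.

CrCl = (140 − 83) × 116.9 / (72 × 4.25) × 0.85 = 6663.3 / 306.00 × 0.85 ≈ 18.5 mL/min
CrCl ≈ 19 mL/min → bracket 15–74 mL/min.
70% of 2000 mg = 1400 mg

1400 mg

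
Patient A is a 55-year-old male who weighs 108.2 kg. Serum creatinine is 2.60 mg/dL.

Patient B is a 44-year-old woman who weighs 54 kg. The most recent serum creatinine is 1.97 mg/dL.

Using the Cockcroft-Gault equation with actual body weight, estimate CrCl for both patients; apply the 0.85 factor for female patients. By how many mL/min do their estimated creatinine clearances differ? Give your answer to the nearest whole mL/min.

18 mL/min

Patient A: CrCl = (140 − 55) × 108.2 / (72 × 2.6) = 9197.0 / 187.20 ≈ 49.1 mL/min
Patient B: CrCl = (140 − 44) × 54 / (72 × 1.97) × 0.85 = 5184.0 / 141.84 × 0.85 ≈ 31.1 mL/min
|49.1 − 31.1| = 18.0 mL/min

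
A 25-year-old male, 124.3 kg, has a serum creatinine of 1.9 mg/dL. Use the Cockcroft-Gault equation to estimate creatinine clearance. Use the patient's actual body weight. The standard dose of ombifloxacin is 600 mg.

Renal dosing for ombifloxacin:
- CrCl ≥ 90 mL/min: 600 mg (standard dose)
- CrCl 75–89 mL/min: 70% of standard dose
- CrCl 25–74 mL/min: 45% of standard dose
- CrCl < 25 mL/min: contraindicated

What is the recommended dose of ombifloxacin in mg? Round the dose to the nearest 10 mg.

CrCl = (140 − 25) × 124.3 / (72 × 1.9) = 14294.5 / 136.80 ≈ 104.5 mL/min
CrCl ≈ 104 mL/min → bracket ≥ 90 mL/min.
100% of 600 mg = 600 mg

600 mg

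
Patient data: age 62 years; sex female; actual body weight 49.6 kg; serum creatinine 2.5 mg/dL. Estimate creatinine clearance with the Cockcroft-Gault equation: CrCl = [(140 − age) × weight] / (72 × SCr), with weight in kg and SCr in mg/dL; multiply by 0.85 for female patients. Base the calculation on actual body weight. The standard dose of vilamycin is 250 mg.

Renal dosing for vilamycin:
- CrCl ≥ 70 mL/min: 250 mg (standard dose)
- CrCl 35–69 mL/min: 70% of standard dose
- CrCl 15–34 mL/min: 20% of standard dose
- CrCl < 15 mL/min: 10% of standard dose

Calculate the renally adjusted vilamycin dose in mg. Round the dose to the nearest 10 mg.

50 mg

CrCl = (140 − 62) × 49.6 / (72 × 2.5) × 0.85 = 3868.8 / 180.00 × 0.85 ≈ 18.3 mL/min
CrCl ≈ 18 mL/min → bracket 15–34 mL/min.
20% of 250 mg = 50 mg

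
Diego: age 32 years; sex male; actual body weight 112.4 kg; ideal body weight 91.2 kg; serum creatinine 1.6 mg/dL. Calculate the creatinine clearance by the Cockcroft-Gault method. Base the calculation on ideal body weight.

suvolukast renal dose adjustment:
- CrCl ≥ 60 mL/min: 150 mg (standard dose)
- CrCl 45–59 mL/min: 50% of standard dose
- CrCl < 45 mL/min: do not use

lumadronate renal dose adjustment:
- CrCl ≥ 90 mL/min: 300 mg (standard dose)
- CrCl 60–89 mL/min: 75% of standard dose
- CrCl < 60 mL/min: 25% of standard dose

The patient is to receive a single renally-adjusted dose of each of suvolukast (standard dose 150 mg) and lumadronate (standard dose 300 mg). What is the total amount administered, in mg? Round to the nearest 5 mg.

375 mg

CrCl = (140 − 32) × 91.2 / (72 × 1.6) = 9849.6 / 115.20 ≈ 85.5 mL/min
CrCl ≈ 86 mL/min.
suvolukast: ≥ 60 mL/min → 100% of 150 mg = 150 mg.
lumadronate: 60–89 mL/min → 75% of 300 mg = 225 mg.
Total = 150 + 225 = 375 mg.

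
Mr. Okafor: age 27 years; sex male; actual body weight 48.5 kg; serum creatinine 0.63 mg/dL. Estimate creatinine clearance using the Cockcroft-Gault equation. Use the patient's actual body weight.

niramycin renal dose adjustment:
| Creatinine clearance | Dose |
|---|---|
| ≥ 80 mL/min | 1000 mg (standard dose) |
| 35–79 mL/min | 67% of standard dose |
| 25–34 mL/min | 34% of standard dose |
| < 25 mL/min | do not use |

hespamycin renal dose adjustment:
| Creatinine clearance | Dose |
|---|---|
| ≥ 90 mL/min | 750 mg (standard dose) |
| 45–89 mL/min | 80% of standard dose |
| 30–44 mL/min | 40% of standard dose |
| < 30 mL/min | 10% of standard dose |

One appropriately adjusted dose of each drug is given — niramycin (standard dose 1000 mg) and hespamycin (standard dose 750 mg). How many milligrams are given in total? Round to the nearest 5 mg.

CrCl = (140 − 27) × 48.5 / (72 × 0.63) = 5480.5 / 45.36 ≈ 120.8 mL/min
CrCl ≈ 121 mL/min.
niramycin: ≥ 80 mL/min → 100% of 1000 mg = 1000 mg.
hespamycin: ≥ 90 mL/min → 100% of 750 mg = 750 mg.
Total = 1000 + 750 = 1750 mg.

1750 mg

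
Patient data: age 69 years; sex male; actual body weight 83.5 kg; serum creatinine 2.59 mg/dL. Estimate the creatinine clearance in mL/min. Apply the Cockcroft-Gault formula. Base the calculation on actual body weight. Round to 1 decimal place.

31.8 mL/min

CrCl = (140 − 69) × 83.5 / (72 × 2.59) = 5928.5 / 186.48 ≈ 31.8 mL/min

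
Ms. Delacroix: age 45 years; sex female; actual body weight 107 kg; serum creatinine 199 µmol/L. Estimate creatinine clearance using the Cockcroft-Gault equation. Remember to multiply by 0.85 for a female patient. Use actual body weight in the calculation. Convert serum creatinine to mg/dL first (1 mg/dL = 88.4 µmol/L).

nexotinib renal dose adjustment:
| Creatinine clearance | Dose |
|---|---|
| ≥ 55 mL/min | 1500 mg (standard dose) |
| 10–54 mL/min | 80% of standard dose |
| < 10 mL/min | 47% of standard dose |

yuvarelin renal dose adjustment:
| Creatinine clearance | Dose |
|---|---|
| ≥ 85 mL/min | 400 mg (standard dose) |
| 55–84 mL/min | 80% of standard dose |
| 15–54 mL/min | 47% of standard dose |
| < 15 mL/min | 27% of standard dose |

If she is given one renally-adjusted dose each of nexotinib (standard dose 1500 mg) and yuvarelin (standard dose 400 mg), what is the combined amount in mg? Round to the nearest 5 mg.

SCr = 199 / 88.4 = 2.251 mg/dL
CrCl = (140 − 45) × 107 / (72 × 2.251) × 0.85 = 10165.0 / 162.07 × 0.85 ≈ 53.3 mL/min
CrCl ≈ 53 mL/min.
nexotinib: 10–54 mL/min → 80% of 1500 mg = 1200 mg.
yuvarelin: 15–54 mL/min → 47% of 400 mg = 188 mg.
Total = 1200 + 188 = 1388 mg.

1390 mg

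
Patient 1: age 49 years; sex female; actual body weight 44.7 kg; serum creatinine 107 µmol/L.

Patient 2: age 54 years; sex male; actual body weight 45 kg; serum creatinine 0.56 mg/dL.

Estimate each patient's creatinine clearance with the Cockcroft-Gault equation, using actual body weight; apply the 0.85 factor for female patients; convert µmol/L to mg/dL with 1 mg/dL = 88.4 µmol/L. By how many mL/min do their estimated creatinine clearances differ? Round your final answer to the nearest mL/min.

56 mL/min

Patient 1: SCr = 107 / 88.4 = 1.21 mg/dL
Patient 1: CrCl = (140 − 49) × 44.7 / (72 × 1.21) × 0.85 = 4067.7 / 87.12 × 0.85 ≈ 39.7 mL/min
Patient 2: CrCl = (140 − 54) × 45 / (72 × 0.56) = 3870.0 / 40.32 ≈ 96.0 mL/min
|39.7 − 96.0| = 56.3 mL/min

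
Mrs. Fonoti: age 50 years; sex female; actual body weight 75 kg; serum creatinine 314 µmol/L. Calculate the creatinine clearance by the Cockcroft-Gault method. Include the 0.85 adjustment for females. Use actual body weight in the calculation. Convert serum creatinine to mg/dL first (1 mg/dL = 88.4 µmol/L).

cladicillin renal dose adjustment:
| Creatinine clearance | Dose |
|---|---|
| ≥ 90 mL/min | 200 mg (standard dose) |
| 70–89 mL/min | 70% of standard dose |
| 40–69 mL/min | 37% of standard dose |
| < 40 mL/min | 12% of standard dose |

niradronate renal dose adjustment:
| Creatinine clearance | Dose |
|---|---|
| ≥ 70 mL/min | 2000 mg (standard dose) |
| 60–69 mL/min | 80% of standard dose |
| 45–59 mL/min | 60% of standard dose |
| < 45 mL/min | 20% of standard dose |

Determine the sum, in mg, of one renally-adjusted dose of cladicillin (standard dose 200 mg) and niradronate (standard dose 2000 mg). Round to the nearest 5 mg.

SCr = 314 / 88.4 = 3.552 mg/dL
CrCl = (140 − 50) × 75 / (72 × 3.552) × 0.85 = 6750.0 / 255.74 × 0.85 ≈ 22.4 mL/min
CrCl ≈ 22 mL/min.
cladicillin: < 40 mL/min → 12% of 200 mg = 24 mg.
niradronate: < 45 mL/min → 20% of 2000 mg = 400 mg.
Total = 24 + 400 = 424 mg.

425 mg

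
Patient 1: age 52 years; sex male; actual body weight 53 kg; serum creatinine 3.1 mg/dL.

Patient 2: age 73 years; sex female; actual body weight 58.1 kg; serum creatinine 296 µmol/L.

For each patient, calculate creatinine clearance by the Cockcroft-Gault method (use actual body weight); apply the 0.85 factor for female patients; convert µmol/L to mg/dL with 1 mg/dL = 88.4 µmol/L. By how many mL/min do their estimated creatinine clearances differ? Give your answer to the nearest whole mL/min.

7 mL/min

Patient 1: CrCl = (140 − 52) × 53 / (72 × 3.1) = 4664.0 / 223.20 ≈ 20.9 mL/min
Patient 2: SCr = 296 / 88.4 = 3.348 mg/dL
Patient 2: CrCl = (140 − 73) × 58.1 / (72 × 3.348) × 0.85 = 3892.7 / 241.06 × 0.85 ≈ 13.7 mL/min
|20.9 − 13.7| = 7.2 mL/min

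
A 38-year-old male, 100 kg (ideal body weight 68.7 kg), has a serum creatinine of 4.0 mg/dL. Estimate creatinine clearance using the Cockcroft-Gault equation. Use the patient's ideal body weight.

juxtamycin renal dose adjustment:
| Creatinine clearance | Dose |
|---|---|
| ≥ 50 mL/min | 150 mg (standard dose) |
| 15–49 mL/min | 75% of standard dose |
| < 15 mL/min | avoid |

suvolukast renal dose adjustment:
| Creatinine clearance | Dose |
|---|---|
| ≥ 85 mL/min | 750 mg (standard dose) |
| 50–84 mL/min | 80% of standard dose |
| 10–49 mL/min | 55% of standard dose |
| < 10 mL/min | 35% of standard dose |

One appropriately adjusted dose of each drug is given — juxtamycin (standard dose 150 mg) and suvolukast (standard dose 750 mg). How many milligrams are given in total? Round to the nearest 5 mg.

CrCl = (140 − 38) × 68.7 / (72 × 4) = 7007.4 / 288.00 ≈ 24.3 mL/min
CrCl ≈ 24 mL/min.
juxtamycin: 15–49 mL/min → 75% of 150 mg = 112.5 mg.
suvolukast: 10–49 mL/min → 55% of 750 mg = 412.5 mg.
Total = 112.5 + 412.5 = 525 mg.

525 mg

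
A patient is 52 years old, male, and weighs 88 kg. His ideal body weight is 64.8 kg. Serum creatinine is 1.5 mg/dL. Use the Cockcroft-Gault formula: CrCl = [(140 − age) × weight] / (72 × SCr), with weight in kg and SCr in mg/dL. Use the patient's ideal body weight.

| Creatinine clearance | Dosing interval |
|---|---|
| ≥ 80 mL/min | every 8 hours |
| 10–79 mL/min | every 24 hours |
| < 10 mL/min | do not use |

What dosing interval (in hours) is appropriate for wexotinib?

every 24 hours

CrCl = (140 − 52) × 64.8 / (72 × 1.5) = 5702.4 / 108.00 ≈ 52.8 mL/min
CrCl ≈ 53 mL/min → bracket 10–79 mL/min → every 24 hours.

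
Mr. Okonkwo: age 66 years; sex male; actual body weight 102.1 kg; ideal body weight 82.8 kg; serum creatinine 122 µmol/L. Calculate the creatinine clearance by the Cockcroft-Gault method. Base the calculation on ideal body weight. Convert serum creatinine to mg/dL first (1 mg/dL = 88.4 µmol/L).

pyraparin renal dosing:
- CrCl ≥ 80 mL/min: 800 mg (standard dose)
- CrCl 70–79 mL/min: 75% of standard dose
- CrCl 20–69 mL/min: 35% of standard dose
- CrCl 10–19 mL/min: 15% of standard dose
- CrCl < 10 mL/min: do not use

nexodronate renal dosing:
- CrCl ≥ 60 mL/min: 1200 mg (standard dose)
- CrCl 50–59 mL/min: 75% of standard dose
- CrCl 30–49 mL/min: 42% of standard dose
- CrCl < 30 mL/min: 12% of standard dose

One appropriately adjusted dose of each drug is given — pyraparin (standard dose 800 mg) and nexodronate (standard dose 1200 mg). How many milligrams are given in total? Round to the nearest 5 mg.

SCr = 122 / 88.4 = 1.38 mg/dL
CrCl = (140 − 66) × 82.8 / (72 × 1.38) = 6127.2 / 99.36 ≈ 61.7 mL/min
CrCl ≈ 62 mL/min.
pyraparin: 20–69 mL/min → 35% of 800 mg = 280 mg.
nexodronate: ≥ 60 mL/min → 100% of 1200 mg = 1200 mg.
Total = 280 + 1200 = 1480 mg.

1480 mg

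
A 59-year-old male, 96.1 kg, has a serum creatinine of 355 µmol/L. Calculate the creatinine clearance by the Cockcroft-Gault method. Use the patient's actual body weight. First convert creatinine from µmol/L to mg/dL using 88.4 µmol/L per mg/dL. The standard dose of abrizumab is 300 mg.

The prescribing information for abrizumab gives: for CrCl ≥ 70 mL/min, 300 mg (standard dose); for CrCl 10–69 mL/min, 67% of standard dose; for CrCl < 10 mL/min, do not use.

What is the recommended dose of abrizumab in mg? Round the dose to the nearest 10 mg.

SCr = 355 / 88.4 = 4.016 mg/dL
CrCl = (140 − 59) × 96.1 / (72 × 4.016) = 7784.1 / 289.15 ≈ 26.9 mL/min
CrCl ≈ 27 mL/min → bracket 10–69 mL/min.
67% of 300 mg = 201 mg → 200 mg

200 mg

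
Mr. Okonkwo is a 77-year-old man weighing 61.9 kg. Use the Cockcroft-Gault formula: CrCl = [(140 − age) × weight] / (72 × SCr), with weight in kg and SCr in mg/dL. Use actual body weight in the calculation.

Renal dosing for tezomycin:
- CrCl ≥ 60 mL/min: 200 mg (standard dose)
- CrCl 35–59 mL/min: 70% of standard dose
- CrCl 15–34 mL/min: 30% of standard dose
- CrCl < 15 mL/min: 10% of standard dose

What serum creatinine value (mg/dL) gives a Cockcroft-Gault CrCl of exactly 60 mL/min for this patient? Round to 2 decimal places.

Standard dose requires CrCl ≥ 60 mL/min.
Set (140 − 77) × 61.9 / (72 × SCr) = 60
SCr = (140 − 77) × 61.9 / (72 × 60) = 0.903 mg/dL

0.90 mg/dL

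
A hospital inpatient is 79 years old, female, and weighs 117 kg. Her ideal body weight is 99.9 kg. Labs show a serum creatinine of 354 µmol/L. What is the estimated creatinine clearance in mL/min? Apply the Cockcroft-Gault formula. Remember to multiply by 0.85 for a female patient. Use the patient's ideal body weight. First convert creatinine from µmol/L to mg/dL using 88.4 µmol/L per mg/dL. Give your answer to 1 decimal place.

18.0 mL/min

SCr = 354 / 88.4 = 4.005 mg/dL
CrCl = (140 − 79) × 99.9 / (72 × 4.005) × 0.85 = 6093.9 / 288.36 × 0.85 ≈ 18.0 mL/min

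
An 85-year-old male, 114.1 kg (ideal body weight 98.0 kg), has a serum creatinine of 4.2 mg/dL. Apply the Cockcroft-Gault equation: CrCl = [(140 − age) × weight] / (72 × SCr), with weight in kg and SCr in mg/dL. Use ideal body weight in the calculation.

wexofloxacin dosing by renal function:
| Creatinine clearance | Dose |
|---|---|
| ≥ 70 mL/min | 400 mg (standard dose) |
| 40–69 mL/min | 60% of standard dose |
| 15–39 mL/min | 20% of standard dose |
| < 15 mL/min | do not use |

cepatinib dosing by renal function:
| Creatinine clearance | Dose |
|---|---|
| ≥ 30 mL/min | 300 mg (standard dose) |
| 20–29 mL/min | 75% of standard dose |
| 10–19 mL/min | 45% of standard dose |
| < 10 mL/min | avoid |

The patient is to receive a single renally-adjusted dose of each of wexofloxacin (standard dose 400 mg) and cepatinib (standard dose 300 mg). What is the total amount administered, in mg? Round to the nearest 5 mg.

215 mg

CrCl = (140 − 85) × 98 / (72 × 4.2) = 5390.0 / 302.40 ≈ 17.8 mL/min
CrCl ≈ 18 mL/min.
wexofloxacin: 15–39 mL/min → 20% of 400 mg = 80 mg.
cepatinib: 10–19 mL/min → 45% of 300 mg = 135 mg.
Total = 80 + 135 = 215 mg.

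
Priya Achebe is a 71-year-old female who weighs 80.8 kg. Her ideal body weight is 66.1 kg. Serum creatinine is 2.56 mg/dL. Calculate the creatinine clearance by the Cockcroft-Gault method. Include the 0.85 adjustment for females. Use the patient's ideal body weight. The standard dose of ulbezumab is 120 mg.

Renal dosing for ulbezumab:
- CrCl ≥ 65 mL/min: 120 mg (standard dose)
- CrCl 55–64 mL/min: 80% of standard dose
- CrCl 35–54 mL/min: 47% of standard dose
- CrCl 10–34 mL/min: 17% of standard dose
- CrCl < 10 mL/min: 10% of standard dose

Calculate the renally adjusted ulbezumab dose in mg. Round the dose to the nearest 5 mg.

20 mg

CrCl = (140 − 71) × 66.1 / (72 × 2.56) × 0.85 = 4560.9 / 184.32 × 0.85 ≈ 21.0 mL/min
CrCl ≈ 21 mL/min → bracket 10–34 mL/min.
17% of 120 mg = 20.4 mg → 20 mg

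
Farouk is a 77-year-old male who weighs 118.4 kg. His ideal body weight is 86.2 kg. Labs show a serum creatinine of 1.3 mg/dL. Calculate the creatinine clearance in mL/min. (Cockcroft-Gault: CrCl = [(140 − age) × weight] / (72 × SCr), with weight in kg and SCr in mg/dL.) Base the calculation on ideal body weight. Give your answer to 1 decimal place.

CrCl = (140 − 77) × 86.2 / (72 × 1.3) = 5430.6 / 93.60 ≈ 58.0 mL/min

58.0 mL/min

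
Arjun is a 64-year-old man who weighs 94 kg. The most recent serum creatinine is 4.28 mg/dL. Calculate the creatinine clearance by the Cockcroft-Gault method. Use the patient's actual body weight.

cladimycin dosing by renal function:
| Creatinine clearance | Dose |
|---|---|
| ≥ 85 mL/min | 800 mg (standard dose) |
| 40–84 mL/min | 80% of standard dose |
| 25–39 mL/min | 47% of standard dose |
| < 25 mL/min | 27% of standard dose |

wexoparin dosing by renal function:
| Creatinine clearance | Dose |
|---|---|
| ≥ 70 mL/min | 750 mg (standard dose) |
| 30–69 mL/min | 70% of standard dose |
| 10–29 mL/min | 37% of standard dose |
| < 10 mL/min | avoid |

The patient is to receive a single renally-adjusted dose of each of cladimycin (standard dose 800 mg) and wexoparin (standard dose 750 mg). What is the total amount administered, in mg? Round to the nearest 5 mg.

CrCl = (140 − 64) × 94 / (72 × 4.28) = 7144.0 / 308.16 ≈ 23.2 mL/min
CrCl ≈ 23 mL/min.
cladimycin: < 25 mL/min → 27% of 800 mg = 216 mg.
wexoparin: 10–29 mL/min → 37% of 750 mg = 277.5 mg.
Total = 216 + 277.5 = 493.5 mg.

495 mg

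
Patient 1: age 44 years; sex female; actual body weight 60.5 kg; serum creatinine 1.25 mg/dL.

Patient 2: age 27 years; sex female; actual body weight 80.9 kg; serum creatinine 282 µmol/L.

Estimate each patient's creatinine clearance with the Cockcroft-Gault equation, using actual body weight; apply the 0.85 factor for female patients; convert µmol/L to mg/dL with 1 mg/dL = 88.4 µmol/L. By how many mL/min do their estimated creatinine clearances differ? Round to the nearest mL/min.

21 mL/min

Patient 1: CrCl = (140 − 44) × 60.5 / (72 × 1.25) × 0.85 = 5808.0 / 90.00 × 0.85 ≈ 54.9 mL/min
Patient 2: SCr = 282 / 88.4 = 3.19 mg/dL
Patient 2: CrCl = (140 − 27) × 80.9 / (72 × 3.19) × 0.85 = 9141.7 / 229.68 × 0.85 ≈ 33.8 mL/min
|54.9 − 33.8| = 21.1 mL/min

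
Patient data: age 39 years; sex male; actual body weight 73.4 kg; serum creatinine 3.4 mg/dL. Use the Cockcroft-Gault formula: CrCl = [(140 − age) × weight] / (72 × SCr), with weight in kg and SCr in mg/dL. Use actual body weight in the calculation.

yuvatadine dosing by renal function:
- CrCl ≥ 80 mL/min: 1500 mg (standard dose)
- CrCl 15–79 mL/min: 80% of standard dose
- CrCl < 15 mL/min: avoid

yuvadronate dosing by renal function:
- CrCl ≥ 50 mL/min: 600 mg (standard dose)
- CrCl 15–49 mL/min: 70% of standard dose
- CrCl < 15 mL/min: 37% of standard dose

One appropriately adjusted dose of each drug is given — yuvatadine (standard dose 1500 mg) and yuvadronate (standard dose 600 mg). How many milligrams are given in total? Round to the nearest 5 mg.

CrCl = (140 − 39) × 73.4 / (72 × 3.4) = 7413.4 / 244.80 ≈ 30.3 mL/min
CrCl ≈ 30 mL/min.
yuvatadine: 15–79 mL/min → 80% of 1500 mg = 1200 mg.
yuvadronate: 15–49 mL/min → 70% of 600 mg = 420 mg.
Total = 1200 + 420 = 1620 mg.

1620 mg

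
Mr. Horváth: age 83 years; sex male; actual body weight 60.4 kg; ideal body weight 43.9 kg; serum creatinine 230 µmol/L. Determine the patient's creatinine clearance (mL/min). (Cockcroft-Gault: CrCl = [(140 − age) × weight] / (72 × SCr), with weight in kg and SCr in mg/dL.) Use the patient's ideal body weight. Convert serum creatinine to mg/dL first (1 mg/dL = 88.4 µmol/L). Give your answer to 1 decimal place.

13.4 mL/min

SCr = 230 / 88.4 = 2.602 mg/dL
CrCl = (140 − 83) × 43.9 / (72 × 2.602) = 2502.3 / 187.34 ≈ 13.4 mL/min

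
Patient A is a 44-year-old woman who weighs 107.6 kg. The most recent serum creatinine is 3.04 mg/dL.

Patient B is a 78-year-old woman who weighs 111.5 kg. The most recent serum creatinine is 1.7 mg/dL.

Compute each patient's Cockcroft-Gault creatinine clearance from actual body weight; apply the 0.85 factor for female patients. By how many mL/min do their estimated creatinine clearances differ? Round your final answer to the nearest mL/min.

Patient A: CrCl = (140 − 44) × 107.6 / (72 × 3.04) × 0.85 = 10329.6 / 218.88 × 0.85 ≈ 40.1 mL/min
Patient B: CrCl = (140 − 78) × 111.5 / (72 × 1.7) × 0.85 = 6913.0 / 122.40 × 0.85 ≈ 48.0 mL/min
|40.1 − 48.0| = 7.9 mL/min

8 mL/min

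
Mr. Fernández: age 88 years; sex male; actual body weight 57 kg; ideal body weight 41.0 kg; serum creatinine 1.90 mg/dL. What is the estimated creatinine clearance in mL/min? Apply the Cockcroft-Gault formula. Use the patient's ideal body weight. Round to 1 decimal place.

CrCl = (140 − 88) × 41 / (72 × 1.9) = 2132.0 / 136.80 ≈ 15.6 mL/min

15.6 mL/min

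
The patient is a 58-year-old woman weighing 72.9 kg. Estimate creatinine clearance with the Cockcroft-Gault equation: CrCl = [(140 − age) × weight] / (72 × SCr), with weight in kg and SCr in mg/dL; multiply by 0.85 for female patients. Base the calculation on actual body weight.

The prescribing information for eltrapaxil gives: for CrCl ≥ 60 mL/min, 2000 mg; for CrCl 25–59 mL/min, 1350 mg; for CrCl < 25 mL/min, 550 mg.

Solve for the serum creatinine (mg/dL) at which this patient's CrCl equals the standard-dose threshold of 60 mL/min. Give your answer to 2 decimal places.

Standard dose requires CrCl ≥ 60 mL/min.
Set (140 − 58) × 72.9 × 0.85 / (72 × SCr) = 60
SCr = (140 − 58) × 72.9 × 0.85 / (72 × 60) = 1.176 mg/dL

1.18 mg/dL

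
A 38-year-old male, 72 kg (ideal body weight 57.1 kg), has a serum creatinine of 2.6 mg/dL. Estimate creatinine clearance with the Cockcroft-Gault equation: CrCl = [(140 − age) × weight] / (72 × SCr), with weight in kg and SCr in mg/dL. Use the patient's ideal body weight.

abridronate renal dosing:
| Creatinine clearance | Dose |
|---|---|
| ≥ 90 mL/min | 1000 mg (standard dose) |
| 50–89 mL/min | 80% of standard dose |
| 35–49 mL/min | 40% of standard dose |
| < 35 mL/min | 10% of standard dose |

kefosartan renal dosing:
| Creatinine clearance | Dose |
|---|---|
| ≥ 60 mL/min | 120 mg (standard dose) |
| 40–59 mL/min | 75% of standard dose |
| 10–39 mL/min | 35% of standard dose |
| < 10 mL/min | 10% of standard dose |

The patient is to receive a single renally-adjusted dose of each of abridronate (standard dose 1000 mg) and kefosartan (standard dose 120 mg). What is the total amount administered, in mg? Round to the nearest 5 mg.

CrCl = (140 − 38) × 57.1 / (72 × 2.6) = 5824.2 / 187.20 ≈ 31.1 mL/min
CrCl ≈ 31 mL/min.
abridronate: < 35 mL/min → 10% of 1000 mg = 100 mg.
kefosartan: 10–39 mL/min → 35% of 120 mg = 42 mg.
Total = 100 + 42 = 142 mg.

140 mg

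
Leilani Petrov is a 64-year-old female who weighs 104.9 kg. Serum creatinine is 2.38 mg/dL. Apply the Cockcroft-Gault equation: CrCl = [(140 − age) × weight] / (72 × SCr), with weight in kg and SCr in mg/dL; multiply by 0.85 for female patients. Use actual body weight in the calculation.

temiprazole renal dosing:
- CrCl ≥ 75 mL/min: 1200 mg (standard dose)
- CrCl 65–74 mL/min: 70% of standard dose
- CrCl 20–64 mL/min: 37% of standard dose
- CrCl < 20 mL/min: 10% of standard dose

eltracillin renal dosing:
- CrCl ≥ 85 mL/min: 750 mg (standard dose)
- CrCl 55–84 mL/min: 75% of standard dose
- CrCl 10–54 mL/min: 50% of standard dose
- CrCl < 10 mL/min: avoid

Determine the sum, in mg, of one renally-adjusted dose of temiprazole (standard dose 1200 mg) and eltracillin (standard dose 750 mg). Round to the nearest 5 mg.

820 mg

CrCl = (140 − 64) × 104.9 / (72 × 2.38) × 0.85 = 7972.4 / 171.36 × 0.85 ≈ 39.5 mL/min
CrCl ≈ 40 mL/min.
temiprazole: 20–64 mL/min → 37% of 1200 mg = 444 mg.
eltracillin: 10–54 mL/min → 50% of 750 mg = 375 mg.
Total = 444 + 375 = 819 mg.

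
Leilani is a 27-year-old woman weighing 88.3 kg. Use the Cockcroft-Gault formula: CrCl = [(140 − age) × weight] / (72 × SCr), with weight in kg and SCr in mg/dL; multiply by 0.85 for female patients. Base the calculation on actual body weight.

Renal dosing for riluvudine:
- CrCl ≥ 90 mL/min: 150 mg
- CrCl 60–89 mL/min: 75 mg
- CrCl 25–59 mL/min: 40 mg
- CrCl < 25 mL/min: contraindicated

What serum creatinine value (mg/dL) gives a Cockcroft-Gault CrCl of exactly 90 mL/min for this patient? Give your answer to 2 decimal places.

Standard dose requires CrCl ≥ 90 mL/min.
Set (140 − 27) × 88.3 × 0.85 / (72 × SCr) = 90
SCr = (140 − 27) × 88.3 × 0.85 / (72 × 90) = 1.309 mg/dL

1.31 mg/dL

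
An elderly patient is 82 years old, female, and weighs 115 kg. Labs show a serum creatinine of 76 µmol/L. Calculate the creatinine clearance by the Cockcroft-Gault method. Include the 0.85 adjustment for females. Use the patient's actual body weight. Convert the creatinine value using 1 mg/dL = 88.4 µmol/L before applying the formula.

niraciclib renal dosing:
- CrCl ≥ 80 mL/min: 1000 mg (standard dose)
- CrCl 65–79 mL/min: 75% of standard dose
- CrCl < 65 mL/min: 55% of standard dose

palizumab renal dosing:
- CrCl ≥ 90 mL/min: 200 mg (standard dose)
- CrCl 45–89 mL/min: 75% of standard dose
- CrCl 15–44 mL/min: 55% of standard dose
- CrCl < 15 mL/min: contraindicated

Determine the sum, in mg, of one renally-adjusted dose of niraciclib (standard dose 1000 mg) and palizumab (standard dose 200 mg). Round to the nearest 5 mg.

1200 mg

SCr = 76 / 88.4 = 0.86 mg/dL
CrCl = (140 − 82) × 115 / (72 × 0.86) × 0.85 = 6670.0 / 61.92 × 0.85 ≈ 91.6 mL/min
CrCl ≈ 92 mL/min.
niraciclib: ≥ 80 mL/min → 100% of 1000 mg = 1000 mg.
palizumab: ≥ 90 mL/min → 100% of 200 mg = 200 mg.
Total = 1000 + 200 = 1200 mg.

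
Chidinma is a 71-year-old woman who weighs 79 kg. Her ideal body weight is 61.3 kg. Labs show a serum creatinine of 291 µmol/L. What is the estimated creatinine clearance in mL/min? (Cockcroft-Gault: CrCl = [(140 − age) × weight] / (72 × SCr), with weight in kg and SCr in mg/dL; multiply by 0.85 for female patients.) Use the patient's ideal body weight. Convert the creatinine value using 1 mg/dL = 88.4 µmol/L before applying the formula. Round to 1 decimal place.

SCr = 291 / 88.4 = 3.292 mg/dL
CrCl = (140 − 71) × 61.3 / (72 × 3.292) × 0.85 = 4229.7 / 237.02 × 0.85 ≈ 15.2 mL/min

15.2 mL/min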